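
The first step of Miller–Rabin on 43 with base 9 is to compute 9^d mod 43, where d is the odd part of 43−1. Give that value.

43 − 1 = 42 = 2^1 · 21, so d = 21.
9^1 ≡ 9 (mod 43)
9^2 ≡ 9^2 = 81 ≡ 38 (mod 43)
9^4 ≡ 38^2 = 1444 ≡ 25 (mod 43)
9^8 ≡ 25^2 = 625 ≡ 23 (mod 43)
9^16 ≡ 23^2 = 529 ≡ 13 (mod 43)
21 = 16 + 4 + 1 in binary powers of 2.
So 9^21 ≡ 13 · 25 · 9 ≡ 1 (mod 43).
Since 9^d ≡ 1 (mod 43), base 9 does not prove 43 composite.

1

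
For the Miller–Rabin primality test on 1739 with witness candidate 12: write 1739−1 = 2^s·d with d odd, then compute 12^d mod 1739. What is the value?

1635

1739 − 1 = 1738 = 2^1 · 869, so d = 869.
12^1 ≡ 12 (mod 1739)
12^2 ≡ 12^2 = 144 ≡ 144 (mod 1739)
12^4 ≡ 144^2 = 20736 ≡ 1607 (mod 1739)
12^8 ≡ 1607^2 = 2582449 ≡ 34 (mod 1739)
12^16 ≡ 34^2 = 1156 ≡ 1156 (mod 1739)
12^32 ≡ 1156^2 = 1336336 ≡ 784 (mod 1739)
12^64 ≡ 784^2 = 614656 ≡ 789 (mod 1739)
12^128 ≡ 789^2 = 622521 ≡ 1698 (mod 1739)
12^256 ≡ 1698^2 = 2883204 ≡ 1681 (mod 1739)
12^512 ≡ 1681^2 = 2825761 ≡ 1625 (mod 1739)
869 = 512 + 256 + 64 + 32 + 4 + 1 in binary powers of 2.
So 12^869 ≡ 1625 · 1681 · 789 · 784 · 1607 · 12 ≡ 1635 (mod 1739).
Squaring chain: 1635; never reaches −1, so base 12 is a Miller–Rabin witness that 1739 is composite.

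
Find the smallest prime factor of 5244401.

47

5244401 is odd.
Digit sum 20, not divisible by 3.
Ends in 1: not divisible by 5.
7: 5244401 = 7·749200 + 1
11: 5244401 = 11·476763 + 8
13: 5244401 = 13·403415 + 6
17: 5244401 = 17·308494 + 3
19: 5244401 = 19·276021 + 2
23: 5244401 = 23·228017 + 10
29: 5244401 = 29·180841 + 12
31: 5244401 = 31·169174 + 7
37: 5244401 = 37·141740 + 21
41: 5244401 = 41·127912 + 9
43: 5244401 = 43·121962 + 35
47: 5244401 = 47·111583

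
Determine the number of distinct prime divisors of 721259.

5

721259 = 7 · 103037
103037 = 11 · 9367
9367 = 17 · 551
551 = 19 · 29
721259 = 7 · 11 · 17 · 19 · 29, which has 5 distinct prime factors.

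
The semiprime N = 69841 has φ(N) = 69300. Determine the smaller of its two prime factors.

φ(n) = (p−1)(q−1) = n − (p+q) + 1, so p + q = 69841 − 69300 + 1 = 542.
p and q are the roots of t² − 542t + 69841 = 0.
Discriminant: 542² − 4·69841 = 293764 − 279364 = 14400; √14400 = 120.
q = (542 − 120)/2 = 211, p = (542 + 120)/2 = 331.
Check: 211 · 331 = 69841.

211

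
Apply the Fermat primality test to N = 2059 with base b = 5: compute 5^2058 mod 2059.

5^1 ≡ 5 (mod 2059)
5^2 ≡ 5^2 = 25 ≡ 25 (mod 2059)
5^4 ≡ 25^2 = 625 ≡ 625 (mod 2059)
5^8 ≡ 625^2 = 390625 ≡ 1474 (mod 2059)
5^16 ≡ 1474^2 = 2172676 ≡ 431 (mod 2059)
5^32 ≡ 431^2 = 185761 ≡ 451 (mod 2059)
5^64 ≡ 451^2 = 203401 ≡ 1619 (mod 2059)
5^128 ≡ 1619^2 = 2621161 ≡ 54 (mod 2059)
5^256 ≡ 54^2 = 2916 ≡ 857 (mod 2059)
5^512 ≡ 857^2 = 734449 ≡ 1445 (mod 2059)
5^1024 ≡ 1445^2 = 2088025 ≡ 199 (mod 2059)
5^2048 ≡ 199^2 = 39601 ≡ 480 (mod 2059)
2058 = 2048 + 8 + 2 in binary powers of 2.
So 5^2058 ≡ 480 · 1474 · 25 ≡ 1190 (mod 2059).
Since 1190 ≠ 1, base 5 is a Fermat witness: 2059 is composite.

1190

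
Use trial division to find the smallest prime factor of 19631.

19631 is odd.
Digit sum 20, not divisible by 3.
Ends in 1: not divisible by 5.
7: 19631 = 7·2804 + 3
11: 19631 = 11·1784 + 7
13: 19631 = 13·1510 + 1
17: 19631 = 17·1154 + 13
19: 19631 = 19·1033 + 4
23: 19631 = 23·853 + 12
29: 19631 = 29·676 + 27
31: 19631 = 31·633 + 8
37: 19631 = 37·530 + 21
41: 19631 = 41·478 + 33
43: 19631 = 43·456 + 23
47: 19631 = 47·417 + 32
53: 19631 = 53·370 + 21
59: 19631 = 59·332 + 43
61: 19631 = 61·321 + 50
67: 19631 = 67·293

67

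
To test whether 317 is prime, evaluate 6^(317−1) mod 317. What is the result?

1

6^1 ≡ 6 (mod 317)
6^2 ≡ 6^2 = 36 ≡ 36 (mod 317)
6^4 ≡ 36^2 = 1296 ≡ 28 (mod 317)
6^8 ≡ 28^2 = 784 ≡ 150 (mod 317)
6^16 ≡ 150^2 = 22500 ≡ 310 (mod 317)
6^32 ≡ 310^2 = 96100 ≡ 49 (mod 317)
6^64 ≡ 49^2 = 2401 ≡ 182 (mod 317)
6^128 ≡ 182^2 = 33124 ≡ 156 (mod 317)
6^256 ≡ 156^2 = 24336 ≡ 244 (mod 317)
316 = 256 + 32 + 16 + 8 + 4 in binary powers of 2.
So 6^316 ≡ 244 · 49 · 310 · 150 · 28 ≡ 1 (mod 317).
Since the result is 1, base 6 gives no evidence that 317 is composite.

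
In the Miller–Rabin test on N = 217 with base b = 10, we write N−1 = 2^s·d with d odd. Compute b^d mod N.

97

217 − 1 = 216 = 2^3 · 27, so d = 27.
10^1 ≡ 10 (mod 217)
10^2 ≡ 10^2 = 100 ≡ 100 (mod 217)
10^4 ≡ 100^2 = 10000 ≡ 18 (mod 217)
10^8 ≡ 18^2 = 324 ≡ 107 (mod 217)
10^16 ≡ 107^2 = 11449 ≡ 165 (mod 217)
27 = 16 + 8 + 2 + 1 in binary powers of 2.
So 10^27 ≡ 165 · 107 · 100 · 10 ≡ 97 (mod 217).
Squaring chain: 97 → 78 → 8; never reaches −1, so base 10 is a Miller–Rabin witness that 217 is composite.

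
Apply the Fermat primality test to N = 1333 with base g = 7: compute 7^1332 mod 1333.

388

7^1 ≡ 7 (mod 1333)
7^2 ≡ 7^2 = 49 ≡ 49 (mod 1333)
7^4 ≡ 49^2 = 2401 ≡ 1068 (mod 1333)
7^8 ≡ 1068^2 = 1140624 ≡ 909 (mod 1333)
7^16 ≡ 909^2 = 826281 ≡ 1154 (mod 1333)
7^32 ≡ 1154^2 = 1331716 ≡ 49 (mod 1333)
7^64 ≡ 49^2 = 2401 ≡ 1068 (mod 1333)
7^128 ≡ 1068^2 = 1140624 ≡ 909 (mod 1333)
7^256 ≡ 909^2 = 826281 ≡ 1154 (mod 1333)
7^512 ≡ 1154^2 = 1331716 ≡ 49 (mod 1333)
7^1024 ≡ 49^2 = 2401 ≡ 1068 (mod 1333)
1332 = 1024 + 256 + 32 + 16 + 4 in binary powers of 2.
So 7^1332 ≡ 1068 · 1154 · 49 · 1154 · 1068 ≡ 388 (mod 1333).
Since 388 ≠ 1, base 7 is a Fermat witness: 1333 is composite.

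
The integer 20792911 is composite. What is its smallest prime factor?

83

20792911 is odd.
Digit sum 31, not divisible by 3.
Ends in 1: not divisible by 5.
7: 20792911 = 7·2970415 + 6
11: 20792911 = 11·1890264 + 7
13: 20792911 = 13·1599454 + 9
17: 20792911 = 17·1223112 + 7
19: 20792911 = 19·1094363 + 14
23: 20792911 = 23·904039 + 14
29: 20792911 = 29·716996 + 27
31: 20792911 = 31·670739 + 2
37: 20792911 = 37·561970 + 21
41: 20792911 = 41·507144 + 7
43: 20792911 = 43·483556 + 3
47: 20792911 = 47·442402 + 17
53: 20792911 = 53·392319 + 4
59: 20792911 = 59·352422 + 13
61: 20792911 = 61·340867 + 24
67: 20792911 = 67·310341 + 64
71: 20792911 = 71·292857 + 64
73: 20792911 = 73·284834 + 29
79: 20792911 = 79·263201 + 32
83: 20792911 = 83·250517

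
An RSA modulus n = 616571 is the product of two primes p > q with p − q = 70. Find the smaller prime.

751

Since p = q + 70, we have 616571 = q(q + 70), so q² + 70q − 616571 = 0.
Discriminant: 70² + 4·616571 = 4900 + 2466284 = 2471184; √2471184 = 1572.
q = (−70 + 1572)/2 = 751, and p = q + 70 = 821.
Check: 751 · 821 = 616571.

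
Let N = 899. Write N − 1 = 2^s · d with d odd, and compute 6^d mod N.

615

899 − 1 = 898 = 2^1 · 449, so d = 449.
6^1 ≡ 6 (mod 899)
6^2 ≡ 6^2 = 36 ≡ 36 (mod 899)
6^4 ≡ 36^2 = 1296 ≡ 397 (mod 899)
6^8 ≡ 397^2 = 157609 ≡ 284 (mod 899)
6^16 ≡ 284^2 = 80656 ≡ 645 (mod 899)
6^32 ≡ 645^2 = 416025 ≡ 687 (mod 899)
6^64 ≡ 687^2 = 471969 ≡ 893 (mod 899)
6^128 ≡ 893^2 = 797449 ≡ 36 (mod 899)
6^256 ≡ 36^2 = 1296 ≡ 397 (mod 899)
449 = 256 + 128 + 64 + 1 in binary powers of 2.
So 6^449 ≡ 397 · 36 · 893 · 6 ≡ 615 (mod 899).
Squaring chain: 615; never reaches −1, so base 6 is a Miller–Rabin witness that 899 is composite.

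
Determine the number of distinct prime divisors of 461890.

6

461890 = 2 · 230945
230945 = 5 · 46189
46189 = 11 · 4199
4199 = 13 · 323
323 = 17 · 19
461890 = 2 · 5 · 11 · 13 · 17 · 19, which has 6 distinct prime factors.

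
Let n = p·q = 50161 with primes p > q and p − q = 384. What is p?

Since p = q + 384, we have 50161 = q(q + 384), so q² + 384q − 50161 = 0.
Discriminant: 384² + 4·50161 = 147456 + 200644 = 348100; √348100 = 590.
q = (−384 + 590)/2 = 103, and p = q + 384 = 487.
Check: 103 · 487 = 50161.

487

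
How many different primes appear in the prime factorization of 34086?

34086 = 2 · 17043
17043 = 3 · 5681
5681 = 13 · 437
437 = 19 · 23
34086 = 2 · 3 · 13 · 19 · 23, which has 5 distinct prime factors.

5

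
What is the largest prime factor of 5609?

79

5609 = 71 · 79
79 is prime.
So 5609 = 71 · 79; the largest prime factor is 79.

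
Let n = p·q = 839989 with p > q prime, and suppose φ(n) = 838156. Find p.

947

φ(n) = (p−1)(q−1) = n − (p+q) + 1, so p + q = 839989 − 838156 + 1 = 1834.
p and q are the roots of t² − 1834t + 839989 = 0.
Discriminant: 1834² − 4·839989 = 3363556 − 3359956 = 3600; √3600 = 60.
q = (1834 − 60)/2 = 887, p = (1834 + 60)/2 = 947.
Check: 887 · 947 = 839989.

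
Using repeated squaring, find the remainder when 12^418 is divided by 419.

12^1 ≡ 12 (mod 419)
12^2 ≡ 12^2 = 144 ≡ 144 (mod 419)
12^4 ≡ 144^2 = 20736 ≡ 205 (mod 419)
12^8 ≡ 205^2 = 42025 ≡ 125 (mod 419)
12^16 ≡ 125^2 = 15625 ≡ 122 (mod 419)
12^32 ≡ 122^2 = 14884 ≡ 219 (mod 419)
12^64 ≡ 219^2 = 47961 ≡ 195 (mod 419)
12^128 ≡ 195^2 = 38025 ≡ 315 (mod 419)
12^256 ≡ 315^2 = 99225 ≡ 341 (mod 419)
418 = 256 + 128 + 32 + 2 in binary powers of 2.
So 12^418 ≡ 341 · 315 · 219 · 144 ≡ 1 (mod 419).
Since the result is 1, base 12 gives no evidence that 419 is composite.

1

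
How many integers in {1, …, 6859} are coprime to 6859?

6498

Factor: 6859 = 19^3.
φ(6859) = 19^2·(19−1) = 6498.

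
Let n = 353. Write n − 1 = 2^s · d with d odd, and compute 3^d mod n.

353 − 1 = 352 = 2^5 · 11, so d = 11.
3^1 ≡ 3 (mod 353)
3^2 ≡ 3^2 = 9 ≡ 9 (mod 353)
3^4 ≡ 9^2 = 81 ≡ 81 (mod 353)
3^8 ≡ 81^2 = 6561 ≡ 207 (mod 353)
11 = 8 + 2 + 1 in binary powers of 2.
So 3^11 ≡ 207 · 9 · 3 ≡ 294 (mod 353).
Squaring chain: 294 → 304 → 283 → 311 → 352; reaches −1, so base 3 does not prove 353 composite.

294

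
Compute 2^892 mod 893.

2^1 ≡ 2 (mod 893)
2^2 ≡ 2^2 = 4 ≡ 4 (mod 893)
2^4 ≡ 4^2 = 16 ≡ 16 (mod 893)
2^8 ≡ 16^2 = 256 ≡ 256 (mod 893)
2^16 ≡ 256^2 = 65536 ≡ 347 (mod 893)
2^32 ≡ 347^2 = 120409 ≡ 747 (mod 893)
2^64 ≡ 747^2 = 558009 ≡ 777 (mod 893)
2^128 ≡ 777^2 = 603729 ≡ 61 (mod 893)
2^256 ≡ 61^2 = 3721 ≡ 149 (mod 893)
2^512 ≡ 149^2 = 22201 ≡ 769 (mod 893)
892 = 512 + 256 + 64 + 32 + 16 + 8 + 4 in binary powers of 2.
So 2^892 ≡ 769 · 149 · 777 · 747 · 347 · 256 · 16 ≡ 777 (mod 893).
Since 777 ≠ 1, base 2 is a Fermat witness: 893 is composite.

777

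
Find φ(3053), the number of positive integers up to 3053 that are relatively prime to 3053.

2940

Factor: 3053 = 43 · 71.
φ(3053) = (43−1) · (71−1) = 42 · 70 = 2940.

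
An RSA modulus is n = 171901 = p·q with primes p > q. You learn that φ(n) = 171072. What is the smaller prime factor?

φ(n) = (p−1)(q−1) = n − (p+q) + 1, so p + q = 171901 − 171072 + 1 = 830.
p and q are the roots of t² − 830t + 171901 = 0.
Discriminant: 830² − 4·171901 = 688900 − 687604 = 1296; √1296 = 36.
q = (830 − 36)/2 = 397, p = (830 + 36)/2 = 433.
Check: 397 · 433 = 171901.

397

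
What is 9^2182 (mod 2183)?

9^1 ≡ 9 (mod 2183)
9^2 ≡ 9^2 = 81 ≡ 81 (mod 2183)
9^4 ≡ 81^2 = 6561 ≡ 12 (mod 2183)
9^8 ≡ 12^2 = 144 ≡ 144 (mod 2183)
9^16 ≡ 144^2 = 20736 ≡ 1089 (mod 2183)
9^32 ≡ 1089^2 = 1185921 ≡ 552 (mod 2183)
9^64 ≡ 552^2 = 304704 ≡ 1267 (mod 2183)
9^128 ≡ 1267^2 = 1605289 ≡ 784 (mod 2183)
9^256 ≡ 784^2 = 614656 ≡ 1233 (mod 2183)
9^512 ≡ 1233^2 = 1520289 ≡ 921 (mod 2183)
9^1024 ≡ 921^2 = 848241 ≡ 1237 (mod 2183)
9^2048 ≡ 1237^2 = 1530169 ≡ 2069 (mod 2183)
2182 = 2048 + 128 + 4 + 2 in binary powers of 2.
So 9^2182 ≡ 2069 · 784 · 12 · 81 ≡ 1196 (mod 2183).
Since 1196 ≠ 1, base 9 is a Fermat witness: 2183 is composite.

1196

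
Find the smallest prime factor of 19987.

19987 is odd.
Digit sum 34, not divisible by 3.
Ends in 7: not divisible by 5.
7: 19987 = 7·2855 + 2
11: 19987 = 11·1817

11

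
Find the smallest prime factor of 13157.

13157 is odd.
Digit sum 17, not divisible by 3.
Ends in 7: not divisible by 5.
7: 13157 = 7·1879 + 4
11: 13157 = 11·1196 + 1
13: 13157 = 13·1012 + 1
17: 13157 = 17·773 + 16
19: 13157 = 19·692 + 9
23: 13157 = 23·572 + 1
29: 13157 = 29·453 + 20
31: 13157 = 31·424 + 13
37: 13157 = 37·355 + 22
41: 13157 = 41·320 + 37
43: 13157 = 43·305 + 42
47: 13157 = 47·279 + 44
53: 13157 = 53·248 + 13
59: 13157 = 59·223

59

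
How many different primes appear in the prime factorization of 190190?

6

190190 = 2 · 95095
95095 = 5 · 19019
19019 = 7 · 2717
2717 = 11 · 247
247 = 13 · 19
190190 = 2 · 5 · 7 · 11 · 13 · 19, which has 6 distinct prime factors.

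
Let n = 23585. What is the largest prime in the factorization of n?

89

23585 = 5 · 4717
4717 = 53 · 89
89 is prime.
So 23585 = 5 · 53 · 89; the largest prime factor is 89.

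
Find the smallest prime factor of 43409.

83

43409 is odd.
Digit sum 20, not divisible by 3.
Ends in 9: not divisible by 5.
7: 43409 = 7·6201 + 2
11: 43409 = 11·3946 + 3
13: 43409 = 13·3339 + 2
17: 43409 = 17·2553 + 8
19: 43409 = 19·2284 + 13
23: 43409 = 23·1887 + 8
29: 43409 = 29·1496 + 25
31: 43409 = 31·1400 + 9
37: 43409 = 37·1173 + 8
41: 43409 = 41·1058 + 31
43: 43409 = 43·1009 + 22
47: 43409 = 47·923 + 28
53: 43409 = 53·819 + 2
59: 43409 = 59·735 + 44
61: 43409 = 61·711 + 38
67: 43409 = 67·647 + 60
71: 43409 = 71·611 + 28
73: 43409 = 73·594 + 47
79: 43409 = 79·549 + 38
83: 43409 = 83·523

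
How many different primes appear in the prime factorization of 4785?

4

4785 = 3 · 1595
1595 = 5 · 319
319 = 11 · 29
4785 = 3 · 5 · 11 · 29, which has 4 distinct prime factors.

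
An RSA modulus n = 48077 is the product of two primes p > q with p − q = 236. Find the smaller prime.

131

Since p = q + 236, we have 48077 = q(q + 236), so q² + 236q − 48077 = 0.
Discriminant: 236² + 4·48077 = 55696 + 192308 = 248004; √248004 = 498.
q = (−236 + 498)/2 = 131, and p = q + 236 = 367.
Check: 131 · 367 = 48077.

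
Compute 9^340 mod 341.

67

9^1 ≡ 9 (mod 341)
9^2 ≡ 9^2 = 81 ≡ 81 (mod 341)
9^4 ≡ 81^2 = 6561 ≡ 82 (mod 341)
9^8 ≡ 82^2 = 6724 ≡ 245 (mod 341)
9^16 ≡ 245^2 = 60025 ≡ 9 (mod 341)
9^32 ≡ 9^2 = 81 ≡ 81 (mod 341)
9^64 ≡ 81^2 = 6561 ≡ 82 (mod 341)
9^128 ≡ 82^2 = 6724 ≡ 245 (mod 341)
9^256 ≡ 245^2 = 60025 ≡ 9 (mod 341)
340 = 256 + 64 + 16 + 4 in binary powers of 2.
So 9^340 ≡ 9 · 82 · 9 · 82 ≡ 67 (mod 341).
Since 67 ≠ 1, base 9 is a Fermat witness: 341 is composite.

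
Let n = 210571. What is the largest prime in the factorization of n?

83

210571 = 43 · 4897
4897 = 59 · 83
83 is prime.
So 210571 = 43 · 59 · 83; the largest prime factor is 83.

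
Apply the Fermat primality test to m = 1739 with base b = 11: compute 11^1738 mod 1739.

1062

11^1 ≡ 11 (mod 1739)
11^2 ≡ 11^2 = 121 ≡ 121 (mod 1739)
11^4 ≡ 121^2 = 14641 ≡ 729 (mod 1739)
11^8 ≡ 729^2 = 531441 ≡ 1046 (mod 1739)
11^16 ≡ 1046^2 = 1094116 ≡ 285 (mod 1739)
11^32 ≡ 285^2 = 81225 ≡ 1231 (mod 1739)
11^64 ≡ 1231^2 = 1515361 ≡ 692 (mod 1739)
11^128 ≡ 692^2 = 478864 ≡ 639 (mod 1739)
11^256 ≡ 639^2 = 408321 ≡ 1395 (mod 1739)
11^512 ≡ 1395^2 = 1946025 ≡ 84 (mod 1739)
11^1024 ≡ 84^2 = 7056 ≡ 100 (mod 1739)
1738 = 1024 + 512 + 128 + 64 + 8 + 2 in binary powers of 2.
So 11^1738 ≡ 100 · 84 · 639 · 692 · 1046 · 121 ≡ 1062 (mod 1739).
Since 1062 ≠ 1, base 11 is a Fermat witness: 1739 is composite.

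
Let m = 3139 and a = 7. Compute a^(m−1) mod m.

173

7^1 ≡ 7 (mod 3139)
7^2 ≡ 7^2 = 49 ≡ 49 (mod 3139)
7^4 ≡ 49^2 = 2401 ≡ 2401 (mod 3139)
7^8 ≡ 2401^2 = 5764801 ≡ 1597 (mod 3139)
7^16 ≡ 1597^2 = 2550409 ≡ 1541 (mod 3139)
7^32 ≡ 1541^2 = 2374681 ≡ 1597 (mod 3139)
7^64 ≡ 1597^2 = 2550409 ≡ 1541 (mod 3139)
7^128 ≡ 1541^2 = 2374681 ≡ 1597 (mod 3139)
7^256 ≡ 1597^2 = 2550409 ≡ 1541 (mod 3139)
7^512 ≡ 1541^2 = 2374681 ≡ 1597 (mod 3139)
7^1024 ≡ 1597^2 = 2550409 ≡ 1541 (mod 3139)
7^2048 ≡ 1541^2 = 2374681 ≡ 1597 (mod 3139)
3138 = 2048 + 1024 + 64 + 2 in binary powers of 2.
So 7^3138 ≡ 1597 · 1541 · 1541 · 49 ≡ 173 (mod 3139).
Since 173 ≠ 1, base 7 is a Fermat witness: 3139 is composite.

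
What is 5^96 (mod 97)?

5^1 ≡ 5 (mod 97)
5^2 ≡ 5^2 = 25 ≡ 25 (mod 97)
5^4 ≡ 25^2 = 625 ≡ 43 (mod 97)
5^8 ≡ 43^2 = 1849 ≡ 6 (mod 97)
5^16 ≡ 6^2 = 36 ≡ 36 (mod 97)
5^32 ≡ 36^2 = 1296 ≡ 35 (mod 97)
5^64 ≡ 35^2 = 1225 ≡ 61 (mod 97)
96 = 64 + 32 in binary powers of 2.
So 5^96 ≡ 61 · 35 ≡ 1 (mod 97).
Since the result is 1, base 5 gives no evidence that 97 is composite.

1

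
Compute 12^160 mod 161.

12^1 ≡ 12 (mod 161)
12^2 ≡ 12^2 = 144 ≡ 144 (mod 161)
12^4 ≡ 144^2 = 20736 ≡ 128 (mod 161)
12^8 ≡ 128^2 = 16384 ≡ 123 (mod 161)
12^16 ≡ 123^2 = 15129 ≡ 156 (mod 161)
12^32 ≡ 156^2 = 24336 ≡ 25 (mod 161)
12^64 ≡ 25^2 = 625 ≡ 142 (mod 161)
12^128 ≡ 142^2 = 20164 ≡ 39 (mod 161)
160 = 128 + 32 in binary powers of 2.
So 12^160 ≡ 39 · 25 ≡ 9 (mod 161).
Since 9 ≠ 1, base 12 is a Fermat witness: 161 is composite.

9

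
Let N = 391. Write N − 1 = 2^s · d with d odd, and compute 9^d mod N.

151

391 − 1 = 390 = 2^1 · 195, so d = 195.
9^1 ≡ 9 (mod 391)
9^2 ≡ 9^2 = 81 ≡ 81 (mod 391)
9^4 ≡ 81^2 = 6561 ≡ 305 (mod 391)
9^8 ≡ 305^2 = 93025 ≡ 358 (mod 391)
9^16 ≡ 358^2 = 128164 ≡ 307 (mod 391)
9^32 ≡ 307^2 = 94249 ≡ 18 (mod 391)
9^64 ≡ 18^2 = 324 ≡ 324 (mod 391)
9^128 ≡ 324^2 = 104976 ≡ 188 (mod 391)
195 = 128 + 64 + 2 + 1 in binary powers of 2.
So 9^195 ≡ 188 · 324 · 81 · 9 ≡ 151 (mod 391).
Squaring chain: 151; never reaches −1, so base 9 is a Miller–Rabin witness that 391 is composite.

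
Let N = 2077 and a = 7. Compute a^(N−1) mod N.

159

7^1 ≡ 7 (mod 2077)
7^2 ≡ 7^2 = 49 ≡ 49 (mod 2077)
7^4 ≡ 49^2 = 2401 ≡ 324 (mod 2077)
7^8 ≡ 324^2 = 104976 ≡ 1126 (mod 2077)
7^16 ≡ 1126^2 = 1267876 ≡ 906 (mod 2077)
7^32 ≡ 906^2 = 820836 ≡ 421 (mod 2077)
7^64 ≡ 421^2 = 177241 ≡ 696 (mod 2077)
7^128 ≡ 696^2 = 484416 ≡ 475 (mod 2077)
7^256 ≡ 475^2 = 225625 ≡ 1309 (mod 2077)
7^512 ≡ 1309^2 = 1713481 ≡ 2033 (mod 2077)
7^1024 ≡ 2033^2 = 4133089 ≡ 1936 (mod 2077)
7^2048 ≡ 1936^2 = 3748096 ≡ 1188 (mod 2077)
2076 = 2048 + 16 + 8 + 4 in binary powers of 2.
So 7^2076 ≡ 1188 · 906 · 1126 · 324 ≡ 159 (mod 2077).
Since 159 ≠ 1, base 7 is a Fermat witness: 2077 is composite.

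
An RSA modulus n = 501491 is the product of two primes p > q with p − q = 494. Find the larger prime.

Since p = q + 494, we have 501491 = q(q + 494), so q² + 494q − 501491 = 0.
Discriminant: 494² + 4·501491 = 244036 + 2005964 = 2250000; √2250000 = 1500.
q = (−494 + 1500)/2 = 503, and p = q + 494 = 997.
Check: 503 · 997 = 501491.

997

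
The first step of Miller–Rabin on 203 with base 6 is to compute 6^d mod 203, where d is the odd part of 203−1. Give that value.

203 − 1 = 202 = 2^1 · 101, so d = 101.
6^1 ≡ 6 (mod 203)
6^2 ≡ 6^2 = 36 ≡ 36 (mod 203)
6^4 ≡ 36^2 = 1296 ≡ 78 (mod 203)
6^8 ≡ 78^2 = 6084 ≡ 197 (mod 203)
6^16 ≡ 197^2 = 38809 ≡ 36 (mod 203)
6^32 ≡ 36^2 = 1296 ≡ 78 (mod 203)
6^64 ≡ 78^2 = 6084 ≡ 197 (mod 203)
101 = 64 + 32 + 4 + 1 in binary powers of 2.
So 6^101 ≡ 197 · 78 · 78 · 6 ≡ 13 (mod 203).
Squaring chain: 13; never reaches −1, so base 6 is a Miller–Rabin witness that 203 is composite.

13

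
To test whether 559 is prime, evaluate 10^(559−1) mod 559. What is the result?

365

10^1 ≡ 10 (mod 559)
10^2 ≡ 10^2 = 100 ≡ 100 (mod 559)
10^4 ≡ 100^2 = 10000 ≡ 497 (mod 559)
10^8 ≡ 497^2 = 247009 ≡ 490 (mod 559)
10^16 ≡ 490^2 = 240100 ≡ 289 (mod 559)
10^32 ≡ 289^2 = 83521 ≡ 230 (mod 559)
10^64 ≡ 230^2 = 52900 ≡ 354 (mod 559)
10^128 ≡ 354^2 = 125316 ≡ 100 (mod 559)
10^256 ≡ 100^2 = 10000 ≡ 497 (mod 559)
10^512 ≡ 497^2 = 247009 ≡ 490 (mod 559)
558 = 512 + 32 + 8 + 4 + 2 in binary powers of 2.
So 10^558 ≡ 490 · 230 · 490 · 497 · 100 ≡ 365 (mod 559).
Since 365 ≠ 1, base 10 is a Fermat witness: 559 is composite.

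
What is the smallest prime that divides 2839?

17

2839 is odd.
Digit sum 22, not divisible by 3.
Ends in 9: not divisible by 5.
7: 2839 = 7·405 + 4
11: 2839 = 11·258 + 1
13: 2839 = 13·218 + 5
17: 2839 = 17·167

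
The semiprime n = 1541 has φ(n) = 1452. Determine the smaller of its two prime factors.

φ(n) = (p−1)(q−1) = n − (p+q) + 1, so p + q = 1541 − 1452 + 1 = 90.
p and q are the roots of t² − 90t + 1541 = 0.
Discriminant: 90² − 4·1541 = 8100 − 6164 = 1936; √1936 = 44.
q = (90 − 44)/2 = 23, p = (90 + 44)/2 = 67.
Check: 23 · 67 = 1541.

23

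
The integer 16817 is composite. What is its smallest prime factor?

67

16817 is odd.
Digit sum 23, not divisible by 3.
Ends in 7: not divisible by 5.
7: 16817 = 7·2402 + 3
11: 16817 = 11·1528 + 9
13: 16817 = 13·1293 + 8
17: 16817 = 17·989 + 4
19: 16817 = 19·885 + 2
23: 16817 = 23·731 + 4
29: 16817 = 29·579 + 26
31: 16817 = 31·542 + 15
37: 16817 = 37·454 + 19
41: 16817 = 41·410 + 7
43: 16817 = 43·391 + 4
47: 16817 = 47·357 + 38
53: 16817 = 53·317 + 16
59: 16817 = 59·285 + 2
61: 16817 = 61·275 + 42
67: 16817 = 67·251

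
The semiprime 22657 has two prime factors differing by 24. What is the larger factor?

163

Since p = q + 24, we have 22657 = q(q + 24), so q² + 24q − 22657 = 0.
Discriminant: 24² + 4·22657 = 576 + 90628 = 91204; √91204 = 302.
q = (−24 + 302)/2 = 139, and p = q + 24 = 163.
Check: 139 · 163 = 22657.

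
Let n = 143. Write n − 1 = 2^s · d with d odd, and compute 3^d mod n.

143 − 1 = 142 = 2^1 · 71, so d = 71.
3^1 ≡ 3 (mod 143)
3^2 ≡ 3^2 = 9 ≡ 9 (mod 143)
3^4 ≡ 9^2 = 81 ≡ 81 (mod 143)
3^8 ≡ 81^2 = 6561 ≡ 126 (mod 143)
3^16 ≡ 126^2 = 15876 ≡ 3 (mod 143)
3^32 ≡ 3^2 = 9 ≡ 9 (mod 143)
3^64 ≡ 9^2 = 81 ≡ 81 (mod 143)
71 = 64 + 4 + 2 + 1 in binary powers of 2.
So 3^71 ≡ 81 · 81 · 9 · 3 ≡ 113 (mod 143).
Squaring chain: 113; never reaches −1, so base 3 is a Miller–Rabin witness that 143 is composite.

113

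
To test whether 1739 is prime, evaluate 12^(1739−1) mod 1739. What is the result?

382

12^1 ≡ 12 (mod 1739)
12^2 ≡ 12^2 = 144 ≡ 144 (mod 1739)
12^4 ≡ 144^2 = 20736 ≡ 1607 (mod 1739)
12^8 ≡ 1607^2 = 2582449 ≡ 34 (mod 1739)
12^16 ≡ 34^2 = 1156 ≡ 1156 (mod 1739)
12^32 ≡ 1156^2 = 1336336 ≡ 784 (mod 1739)
12^64 ≡ 784^2 = 614656 ≡ 789 (mod 1739)
12^128 ≡ 789^2 = 622521 ≡ 1698 (mod 1739)
12^256 ≡ 1698^2 = 2883204 ≡ 1681 (mod 1739)
12^512 ≡ 1681^2 = 2825761 ≡ 1625 (mod 1739)
12^1024 ≡ 1625^2 = 2640625 ≡ 823 (mod 1739)
1738 = 1024 + 512 + 128 + 64 + 8 + 2 in binary powers of 2.
So 12^1738 ≡ 823 · 1625 · 1698 · 789 · 34 · 144 ≡ 382 (mod 1739).
Since 382 ≠ 1, base 12 is a Fermat witness: 1739 is composite.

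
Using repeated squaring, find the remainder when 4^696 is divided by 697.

4^1 ≡ 4 (mod 697)
4^2 ≡ 4^2 = 16 ≡ 16 (mod 697)
4^4 ≡ 16^2 = 256 ≡ 256 (mod 697)
4^8 ≡ 256^2 = 65536 ≡ 18 (mod 697)
4^16 ≡ 18^2 = 324 ≡ 324 (mod 697)
4^32 ≡ 324^2 = 104976 ≡ 426 (mod 697)
4^64 ≡ 426^2 = 181476 ≡ 256 (mod 697)
4^128 ≡ 256^2 = 65536 ≡ 18 (mod 697)
4^256 ≡ 18^2 = 324 ≡ 324 (mod 697)
4^512 ≡ 324^2 = 104976 ≡ 426 (mod 697)
696 = 512 + 128 + 32 + 16 + 8 in binary powers of 2.
So 4^696 ≡ 426 · 18 · 426 · 324 · 18 ≡ 324 (mod 697).
Since 324 ≠ 1, base 4 is a Fermat witness: 697 is composite.

324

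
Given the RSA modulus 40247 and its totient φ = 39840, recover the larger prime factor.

φ(n) = (p−1)(q−1) = n − (p+q) + 1, so p + q = 40247 − 39840 + 1 = 408.
p and q are the roots of t² − 408t + 40247 = 0.
Discriminant: 408² − 4·40247 = 166464 − 160988 = 5476; √5476 = 74.
q = (408 − 74)/2 = 167, p = (408 + 74)/2 = 241.
Check: 167 · 241 = 40247.

241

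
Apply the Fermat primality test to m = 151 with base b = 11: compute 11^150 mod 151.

1

11^1 ≡ 11 (mod 151)
11^2 ≡ 11^2 = 121 ≡ 121 (mod 151)
11^4 ≡ 121^2 = 14641 ≡ 145 (mod 151)
11^8 ≡ 145^2 = 21025 ≡ 36 (mod 151)
11^16 ≡ 36^2 = 1296 ≡ 88 (mod 151)
11^32 ≡ 88^2 = 7744 ≡ 43 (mod 151)
11^64 ≡ 43^2 = 1849 ≡ 37 (mod 151)
11^128 ≡ 37^2 = 1369 ≡ 10 (mod 151)
150 = 128 + 16 + 4 + 2 in binary powers of 2.
So 11^150 ≡ 10 · 88 · 145 · 121 ≡ 1 (mod 151).
Since the result is 1, base 11 gives no evidence that 151 is composite.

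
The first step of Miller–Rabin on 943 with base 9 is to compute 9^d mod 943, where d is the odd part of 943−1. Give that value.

943 − 1 = 942 = 2^1 · 471, so d = 471.
9^1 ≡ 9 (mod 943)
9^2 ≡ 9^2 = 81 ≡ 81 (mod 943)
9^4 ≡ 81^2 = 6561 ≡ 903 (mod 943)
9^8 ≡ 903^2 = 815409 ≡ 657 (mod 943)
9^16 ≡ 657^2 = 431649 ≡ 698 (mod 943)
9^32 ≡ 698^2 = 487204 ≡ 616 (mod 943)
9^64 ≡ 616^2 = 379456 ≡ 370 (mod 943)
9^128 ≡ 370^2 = 136900 ≡ 165 (mod 943)
9^256 ≡ 165^2 = 27225 ≡ 821 (mod 943)
471 = 256 + 128 + 64 + 16 + 4 + 2 + 1 in binary powers of 2.
So 9^471 ≡ 821 · 165 · 370 · 698 · 903 · 81 · 9 ≡ 278 (mod 943).
Squaring chain: 278; never reaches −1, so base 9 is a Miller–Rabin witness that 943 is composite.

278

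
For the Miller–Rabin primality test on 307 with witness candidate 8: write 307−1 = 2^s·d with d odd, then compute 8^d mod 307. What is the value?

307 − 1 = 306 = 2^1 · 153, so d = 153.
8^1 ≡ 8 (mod 307)
8^2 ≡ 8^2 = 64 ≡ 64 (mod 307)
8^4 ≡ 64^2 = 4096 ≡ 105 (mod 307)
8^8 ≡ 105^2 = 11025 ≡ 280 (mod 307)
8^16 ≡ 280^2 = 78400 ≡ 115 (mod 307)
8^32 ≡ 115^2 = 13225 ≡ 24 (mod 307)
8^64 ≡ 24^2 = 576 ≡ 269 (mod 307)
8^128 ≡ 269^2 = 72361 ≡ 216 (mod 307)
153 = 128 + 16 + 8 + 1 in binary powers of 2.
So 8^153 ≡ 216 · 115 · 280 · 8 ≡ 306 (mod 307).
Since 8^d ≡ 306 (mod 307), base 8 does not prove 307 composite.

306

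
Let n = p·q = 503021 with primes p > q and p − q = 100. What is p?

Since p = q + 100, we have 503021 = q(q + 100), so q² + 100q − 503021 = 0.
Discriminant: 100² + 4·503021 = 10000 + 2012084 = 2022084; √2022084 = 1422.
q = (−100 + 1422)/2 = 661, and p = q + 100 = 761.
Check: 661 · 761 = 503021.

761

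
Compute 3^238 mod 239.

1

3^1 ≡ 3 (mod 239)
3^2 ≡ 3^2 = 9 ≡ 9 (mod 239)
3^4 ≡ 9^2 = 81 ≡ 81 (mod 239)
3^8 ≡ 81^2 = 6561 ≡ 108 (mod 239)
3^16 ≡ 108^2 = 11664 ≡ 192 (mod 239)
3^32 ≡ 192^2 = 36864 ≡ 58 (mod 239)
3^64 ≡ 58^2 = 3364 ≡ 18 (mod 239)
3^128 ≡ 18^2 = 324 ≡ 85 (mod 239)
238 = 128 + 64 + 32 + 8 + 4 + 2 in binary powers of 2.
So 3^238 ≡ 85 · 18 · 58 · 108 · 81 · 9 ≡ 1 (mod 239).
Since the result is 1, base 3 gives no evidence that 239 is composite.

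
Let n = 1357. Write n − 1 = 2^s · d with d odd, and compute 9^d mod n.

324

1357 − 1 = 1356 = 2^2 · 339, so d = 339.
9^1 ≡ 9 (mod 1357)
9^2 ≡ 9^2 = 81 ≡ 81 (mod 1357)
9^4 ≡ 81^2 = 6561 ≡ 1133 (mod 1357)
9^8 ≡ 1133^2 = 1283689 ≡ 1324 (mod 1357)
9^16 ≡ 1324^2 = 1752976 ≡ 1089 (mod 1357)
9^32 ≡ 1089^2 = 1185921 ≡ 1260 (mod 1357)
9^64 ≡ 1260^2 = 1587600 ≡ 1267 (mod 1357)
9^128 ≡ 1267^2 = 1605289 ≡ 1315 (mod 1357)
9^256 ≡ 1315^2 = 1729225 ≡ 407 (mod 1357)
339 = 256 + 64 + 16 + 2 + 1 in binary powers of 2.
So 9^339 ≡ 407 · 1267 · 1089 · 81 · 9 ≡ 324 (mod 1357).
Squaring chain: 324 → 487; never reaches −1, so base 9 is a Miller–Rabin witness that 1357 is composite.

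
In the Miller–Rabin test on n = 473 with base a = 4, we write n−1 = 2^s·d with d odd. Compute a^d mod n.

322

473 − 1 = 472 = 2^3 · 59, so d = 59.
4^1 ≡ 4 (mod 473)
4^2 ≡ 4^2 = 16 ≡ 16 (mod 473)
4^4 ≡ 16^2 = 256 ≡ 256 (mod 473)
4^8 ≡ 256^2 = 65536 ≡ 262 (mod 473)
4^16 ≡ 262^2 = 68644 ≡ 59 (mod 473)
4^32 ≡ 59^2 = 3481 ≡ 170 (mod 473)
59 = 32 + 16 + 8 + 2 + 1 in binary powers of 2.
So 4^59 ≡ 170 · 59 · 262 · 16 · 4 ≡ 322 (mod 473).
Squaring chain: 322 → 97 → 422; never reaches −1, so base 4 is a Miller–Rabin witness that 473 is composite.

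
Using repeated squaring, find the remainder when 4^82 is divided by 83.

4^1 ≡ 4 (mod 83)
4^2 ≡ 4^2 = 16 ≡ 16 (mod 83)
4^4 ≡ 16^2 = 256 ≡ 7 (mod 83)
4^8 ≡ 7^2 = 49 ≡ 49 (mod 83)
4^16 ≡ 49^2 = 2401 ≡ 77 (mod 83)
4^32 ≡ 77^2 = 5929 ≡ 36 (mod 83)
4^64 ≡ 36^2 = 1296 ≡ 51 (mod 83)
82 = 64 + 16 + 2 in binary powers of 2.
So 4^82 ≡ 51 · 77 · 16 ≡ 1 (mod 83).
Since the result is 1, base 4 gives no evidence that 83 is composite.

1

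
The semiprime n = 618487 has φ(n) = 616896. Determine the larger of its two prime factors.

919

φ(n) = (p−1)(q−1) = n − (p+q) + 1, so p + q = 618487 − 616896 + 1 = 1592.
p and q are the roots of t² − 1592t + 618487 = 0.
Discriminant: 1592² − 4·618487 = 2534464 − 2473948 = 60516; √60516 = 246.
q = (1592 − 246)/2 = 673, p = (1592 + 246)/2 = 919.
Check: 673 · 919 = 618487.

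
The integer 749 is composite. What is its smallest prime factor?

749 is odd.
Digit sum 20, not divisible by 3.
Ends in 9: not divisible by 5.
7: 749 = 7·107

7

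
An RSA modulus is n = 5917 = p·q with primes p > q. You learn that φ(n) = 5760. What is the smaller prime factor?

61

φ(n) = (p−1)(q−1) = n − (p+q) + 1, so p + q = 5917 − 5760 + 1 = 158.
p and q are the roots of t² − 158t + 5917 = 0.
Discriminant: 158² − 4·5917 = 24964 − 23668 = 1296; √1296 = 36.
q = (158 − 36)/2 = 61, p = (158 + 36)/2 = 97.
Check: 61 · 97 = 5917.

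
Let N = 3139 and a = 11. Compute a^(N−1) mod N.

11^1 ≡ 11 (mod 3139)
11^2 ≡ 11^2 = 121 ≡ 121 (mod 3139)
11^4 ≡ 121^2 = 14641 ≡ 2085 (mod 3139)
11^8 ≡ 2085^2 = 4347225 ≡ 2849 (mod 3139)
11^16 ≡ 2849^2 = 8116801 ≡ 2486 (mod 3139)
11^32 ≡ 2486^2 = 6180196 ≡ 2644 (mod 3139)
11^64 ≡ 2644^2 = 6990736 ≡ 183 (mod 3139)
11^128 ≡ 183^2 = 33489 ≡ 2099 (mod 3139)
11^256 ≡ 2099^2 = 4405801 ≡ 1784 (mod 3139)
11^512 ≡ 1784^2 = 3182656 ≡ 2849 (mod 3139)
11^1024 ≡ 2849^2 = 8116801 ≡ 2486 (mod 3139)
11^2048 ≡ 2486^2 = 6180196 ≡ 2644 (mod 3139)
3138 = 2048 + 1024 + 64 + 2 in binary powers of 2.
So 11^3138 ≡ 2644 · 2486 · 183 · 121 ≡ 1755 (mod 3139).
Since 1755 ≠ 1, base 11 is a Fermat witness: 3139 is composite.

1755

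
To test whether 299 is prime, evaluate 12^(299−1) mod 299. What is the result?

12^1 ≡ 12 (mod 299)
12^2 ≡ 12^2 = 144 ≡ 144 (mod 299)
12^4 ≡ 144^2 = 20736 ≡ 105 (mod 299)
12^8 ≡ 105^2 = 11025 ≡ 261 (mod 299)
12^16 ≡ 261^2 = 68121 ≡ 248 (mod 299)
12^32 ≡ 248^2 = 61504 ≡ 209 (mod 299)
12^64 ≡ 209^2 = 43681 ≡ 27 (mod 299)
12^128 ≡ 27^2 = 729 ≡ 131 (mod 299)
12^256 ≡ 131^2 = 17161 ≡ 118 (mod 299)
298 = 256 + 32 + 8 + 2 in binary powers of 2.
So 12^298 ≡ 118 · 209 · 261 · 144 ≡ 196 (mod 299).
Since 196 ≠ 1, base 12 is a Fermat witness: 299 is composite.

196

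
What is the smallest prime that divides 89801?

89

89801 is odd.
Digit sum 26, not divisible by 3.
Ends in 1: not divisible by 5.
7: 89801 = 7·12828 + 5
11: 89801 = 11·8163 + 8
13: 89801 = 13·6907 + 10
17: 89801 = 17·5282 + 7
19: 89801 = 19·4726 + 7
23: 89801 = 23·3904 + 9
29: 89801 = 29·3096 + 17
31: 89801 = 31·2896 + 25
37: 89801 = 37·2427 + 2
41: 89801 = 41·2190 + 11
43: 89801 = 43·2088 + 17
47: 89801 = 47·1910 + 31
53: 89801 = 53·1694 + 19
59: 89801 = 59·1522 + 3
61: 89801 = 61·1472 + 9
67: 89801 = 67·1340 + 21
71: 89801 = 71·1264 + 57
73: 89801 = 73·1230 + 11
79: 89801 = 79·1136 + 57
83: 89801 = 83·1081 + 78
89: 89801 = 89·1009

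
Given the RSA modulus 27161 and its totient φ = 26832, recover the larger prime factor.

173

φ(n) = (p−1)(q−1) = n − (p+q) + 1, so p + q = 27161 − 26832 + 1 = 330.
p and q are the roots of t² − 330t + 27161 = 0.
Discriminant: 330² − 4·27161 = 108900 − 108644 = 256; √256 = 16.
q = (330 − 16)/2 = 157, p = (330 + 16)/2 = 173.
Check: 157 · 173 = 27161.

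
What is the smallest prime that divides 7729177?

59

7729177 is odd.
Digit sum 40, not divisible by 3.
Ends in 7: not divisible by 5.
7: 7729177 = 7·1104168 + 1
11: 7729177 = 11·702652 + 5
13: 7729177 = 13·594552 + 1
17: 7729177 = 17·454657 + 8
19: 7729177 = 19·406798 + 15
23: 7729177 = 23·336051 + 4
29: 7729177 = 29·266523 + 10
31: 7729177 = 31·249328 + 9
37: 7729177 = 37·208896 + 25
41: 7729177 = 41·188516 + 21
43: 7729177 = 43·179748 + 13
47: 7729177 = 47·164450 + 27
53: 7729177 = 53·145833 + 28
59: 7729177 = 59·131003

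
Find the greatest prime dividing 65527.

37

65527 = 7 · 9361
9361 = 11 · 851
851 = 23 · 37
37 is prime.
So 65527 = 7 · 11 · 23 · 37; the largest prime factor is 37.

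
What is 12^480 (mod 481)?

12^1 ≡ 12 (mod 481)
12^2 ≡ 12^2 = 144 ≡ 144 (mod 481)
12^4 ≡ 144^2 = 20736 ≡ 53 (mod 481)
12^8 ≡ 53^2 = 2809 ≡ 404 (mod 481)
12^16 ≡ 404^2 = 163216 ≡ 157 (mod 481)
12^32 ≡ 157^2 = 24649 ≡ 118 (mod 481)
12^64 ≡ 118^2 = 13924 ≡ 456 (mod 481)
12^128 ≡ 456^2 = 207936 ≡ 144 (mod 481)
12^256 ≡ 144^2 = 20736 ≡ 53 (mod 481)
480 = 256 + 128 + 64 + 32 in binary powers of 2.
So 12^480 ≡ 53 · 144 · 456 · 118 ≡ 248 (mod 481).
Since 248 ≠ 1, base 12 is a Fermat witness: 481 is composite.

248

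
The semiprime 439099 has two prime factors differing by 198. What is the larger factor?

Since p = q + 198, we have 439099 = q(q + 198), so q² + 198q − 439099 = 0.
Discriminant: 198² + 4·439099 = 39204 + 1756396 = 1795600; √1795600 = 1340.
q = (−198 + 1340)/2 = 571, and p = q + 198 = 769.
Check: 571 · 769 = 439099.

769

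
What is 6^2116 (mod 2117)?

819

6^1 ≡ 6 (mod 2117)
6^2 ≡ 6^2 = 36 ≡ 36 (mod 2117)
6^4 ≡ 36^2 = 1296 ≡ 1296 (mod 2117)
6^8 ≡ 1296^2 = 1679616 ≡ 835 (mod 2117)
6^16 ≡ 835^2 = 697225 ≡ 732 (mod 2117)
6^32 ≡ 732^2 = 535824 ≡ 223 (mod 2117)
6^64 ≡ 223^2 = 49729 ≡ 1038 (mod 2117)
6^128 ≡ 1038^2 = 1077444 ≡ 2008 (mod 2117)
6^256 ≡ 2008^2 = 4032064 ≡ 1296 (mod 2117)
6^512 ≡ 1296^2 = 1679616 ≡ 835 (mod 2117)
6^1024 ≡ 835^2 = 697225 ≡ 732 (mod 2117)
6^2048 ≡ 732^2 = 535824 ≡ 223 (mod 2117)
2116 = 2048 + 64 + 4 in binary powers of 2.
So 6^2116 ≡ 223 · 1038 · 1296 ≡ 819 (mod 2117).
Since 819 ≠ 1, base 6 is a Fermat witness: 2117 is composite.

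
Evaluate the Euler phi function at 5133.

Factor: 5133 = 3 · 29 · 59.
φ(5133) = (3−1) · (29−1) · (59−1) = 2 · 28 · 58 = 3248.

3248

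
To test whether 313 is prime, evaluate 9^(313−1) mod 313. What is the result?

9^1 ≡ 9 (mod 313)
9^2 ≡ 9^2 = 81 ≡ 81 (mod 313)
9^4 ≡ 81^2 = 6561 ≡ 301 (mod 313)
9^8 ≡ 301^2 = 90601 ≡ 144 (mod 313)
9^16 ≡ 144^2 = 20736 ≡ 78 (mod 313)
9^32 ≡ 78^2 = 6084 ≡ 137 (mod 313)
9^64 ≡ 137^2 = 18769 ≡ 302 (mod 313)
9^128 ≡ 302^2 = 91204 ≡ 121 (mod 313)
9^256 ≡ 121^2 = 14641 ≡ 243 (mod 313)
312 = 256 + 32 + 16 + 8 in binary powers of 2.
So 9^312 ≡ 243 · 137 · 78 · 144 ≡ 1 (mod 313).
Since the result is 1, base 9 gives no evidence that 313 is composite.

1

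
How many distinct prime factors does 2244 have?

2244 = 2^2 · 561
561 = 3 · 187
187 = 11 · 17
2244 = 2^2 · 3 · 11 · 17, which has 4 distinct prime factors.

4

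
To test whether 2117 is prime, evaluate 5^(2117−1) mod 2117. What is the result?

5^1 ≡ 5 (mod 2117)
5^2 ≡ 5^2 = 25 ≡ 25 (mod 2117)
5^4 ≡ 25^2 = 625 ≡ 625 (mod 2117)
5^8 ≡ 625^2 = 390625 ≡ 1097 (mod 2117)
5^16 ≡ 1097^2 = 1203409 ≡ 953 (mod 2117)
5^32 ≡ 953^2 = 908209 ≡ 16 (mod 2117)
5^64 ≡ 16^2 = 256 ≡ 256 (mod 2117)
5^128 ≡ 256^2 = 65536 ≡ 2026 (mod 2117)
5^256 ≡ 2026^2 = 4104676 ≡ 1930 (mod 2117)
5^512 ≡ 1930^2 = 3724900 ≡ 1097 (mod 2117)
5^1024 ≡ 1097^2 = 1203409 ≡ 953 (mod 2117)
5^2048 ≡ 953^2 = 908209 ≡ 16 (mod 2117)
2116 = 2048 + 64 + 4 in binary powers of 2.
So 5^2116 ≡ 16 · 256 · 625 ≡ 547 (mod 2117).
Since 547 ≠ 1, base 5 is a Fermat witness: 2117 is composite.

547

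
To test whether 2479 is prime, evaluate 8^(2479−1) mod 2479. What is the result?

8^1 ≡ 8 (mod 2479)
8^2 ≡ 8^2 = 64 ≡ 64 (mod 2479)
8^4 ≡ 64^2 = 4096 ≡ 1617 (mod 2479)
8^8 ≡ 1617^2 = 2614689 ≡ 1823 (mod 2479)
8^16 ≡ 1823^2 = 3323329 ≡ 1469 (mod 2479)
8^32 ≡ 1469^2 = 2157961 ≡ 1231 (mod 2479)
8^64 ≡ 1231^2 = 1515361 ≡ 692 (mod 2479)
8^128 ≡ 692^2 = 478864 ≡ 417 (mod 2479)
8^256 ≡ 417^2 = 173889 ≡ 359 (mod 2479)
8^512 ≡ 359^2 = 128881 ≡ 2452 (mod 2479)
8^1024 ≡ 2452^2 = 6012304 ≡ 729 (mod 2479)
8^2048 ≡ 729^2 = 531441 ≡ 935 (mod 2479)
2478 = 2048 + 256 + 128 + 32 + 8 + 4 + 2 in binary powers of 2.
So 8^2478 ≡ 935 · 359 · 417 · 1231 · 1823 · 1617 · 64 ≡ 2034 (mod 2479).
Since 2034 ≠ 1, base 8 is a Fermat witness: 2479 is composite.

2034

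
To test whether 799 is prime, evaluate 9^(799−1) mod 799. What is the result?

225

9^1 ≡ 9 (mod 799)
9^2 ≡ 9^2 = 81 ≡ 81 (mod 799)
9^4 ≡ 81^2 = 6561 ≡ 169 (mod 799)
9^8 ≡ 169^2 = 28561 ≡ 596 (mod 799)
9^16 ≡ 596^2 = 355216 ≡ 460 (mod 799)
9^32 ≡ 460^2 = 211600 ≡ 664 (mod 799)
9^64 ≡ 664^2 = 440896 ≡ 647 (mod 799)
9^128 ≡ 647^2 = 418609 ≡ 732 (mod 799)
9^256 ≡ 732^2 = 535824 ≡ 494 (mod 799)
9^512 ≡ 494^2 = 244036 ≡ 341 (mod 799)
798 = 512 + 256 + 16 + 8 + 4 + 2 in binary powers of 2.
So 9^798 ≡ 341 · 494 · 460 · 596 · 169 · 81 ≡ 225 (mod 799).
Since 225 ≠ 1, base 9 is a Fermat witness: 799 is composite.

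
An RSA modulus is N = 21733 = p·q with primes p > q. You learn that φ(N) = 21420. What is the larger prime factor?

211

φ(n) = (p−1)(q−1) = n − (p+q) + 1, so p + q = 21733 − 21420 + 1 = 314.
p and q are the roots of t² − 314t + 21733 = 0.
Discriminant: 314² − 4·21733 = 98596 − 86932 = 11664; √11664 = 108.
q = (314 − 108)/2 = 103, p = (314 + 108)/2 = 211.
Check: 103 · 211 = 21733.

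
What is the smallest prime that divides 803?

803 is odd.
Digit sum 11, not divisible by 3.
Ends in 3: not divisible by 5.
7: 803 = 7·114 + 5
11: 803 = 11·73

11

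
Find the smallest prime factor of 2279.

43

2279 is odd.
Digit sum 20, not divisible by 3.
Ends in 9: not divisible by 5.
7: 2279 = 7·325 + 4
11: 2279 = 11·207 + 2
13: 2279 = 13·175 + 4
17: 2279 = 17·134 + 1
19: 2279 = 19·119 + 18
23: 2279 = 23·99 + 2
29: 2279 = 29·78 + 17
31: 2279 = 31·73 + 16
37: 2279 = 37·61 + 22
41: 2279 = 41·55 + 24
43: 2279 = 43·53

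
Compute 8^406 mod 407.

8^1 ≡ 8 (mod 407)
8^2 ≡ 8^2 = 64 ≡ 64 (mod 407)
8^4 ≡ 64^2 = 4096 ≡ 26 (mod 407)
8^8 ≡ 26^2 = 676 ≡ 269 (mod 407)
8^16 ≡ 269^2 = 72361 ≡ 322 (mod 407)
8^32 ≡ 322^2 = 103684 ≡ 306 (mod 407)
8^64 ≡ 306^2 = 93636 ≡ 26 (mod 407)
8^128 ≡ 26^2 = 676 ≡ 269 (mod 407)
8^256 ≡ 269^2 = 72361 ≡ 322 (mod 407)
406 = 256 + 128 + 16 + 4 + 2 in binary powers of 2.
So 8^406 ≡ 322 · 269 · 322 · 26 · 64 ≡ 344 (mod 407).
Since 344 ≠ 1, base 8 is a Fermat witness: 407 is composite.

344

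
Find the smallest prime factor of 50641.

50641 is odd.
Digit sum 16, not divisible by 3.
Ends in 1: not divisible by 5.
7: 50641 = 7·7234 + 3
11: 50641 = 11·4603 + 8
13: 50641 = 13·3895 + 6
17: 50641 = 17·2978 + 15
19: 50641 = 19·2665 + 6
23: 50641 = 23·2201 + 18
29: 50641 = 29·1746 + 7
31: 50641 = 31·1633 + 18
37: 50641 = 37·1368 + 25
41: 50641 = 41·1235 + 6
43: 50641 = 43·1177 + 30
47: 50641 = 47·1077 + 22
53: 50641 = 53·955 + 26
59: 50641 = 59·858 + 19
61: 50641 = 61·830 + 11
67: 50641 = 67·755 + 56
71: 50641 = 71·713 + 18
73: 50641 = 73·693 + 52
79: 50641 = 79·641 + 2
83: 50641 = 83·610 + 11
89: 50641 = 89·569

89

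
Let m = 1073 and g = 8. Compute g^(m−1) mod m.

8^1 ≡ 8 (mod 1073)
8^2 ≡ 8^2 = 64 ≡ 64 (mod 1073)
8^4 ≡ 64^2 = 4096 ≡ 877 (mod 1073)
8^8 ≡ 877^2 = 769129 ≡ 861 (mod 1073)
8^16 ≡ 861^2 = 741321 ≡ 951 (mod 1073)
8^32 ≡ 951^2 = 904401 ≡ 935 (mod 1073)
8^64 ≡ 935^2 = 874225 ≡ 803 (mod 1073)
8^128 ≡ 803^2 = 644809 ≡ 1009 (mod 1073)
8^256 ≡ 1009^2 = 1018081 ≡ 877 (mod 1073)
8^512 ≡ 877^2 = 769129 ≡ 861 (mod 1073)
8^1024 ≡ 861^2 = 741321 ≡ 951 (mod 1073)
1072 = 1024 + 32 + 16 in binary powers of 2.
So 8^1072 ≡ 951 · 935 · 951 ≡ 803 (mod 1073).
Since 803 ≠ 1, base 8 is a Fermat witness: 1073 is composite.

803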